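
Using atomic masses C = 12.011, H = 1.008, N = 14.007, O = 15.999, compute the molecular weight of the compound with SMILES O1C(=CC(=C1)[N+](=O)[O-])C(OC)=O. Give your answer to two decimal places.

171.11

Molecular formula: C6H5NO5.
M = 6×12.011 + 5×1.008 + 1×14.007 + 5×15.999 = 171.11 g/mol.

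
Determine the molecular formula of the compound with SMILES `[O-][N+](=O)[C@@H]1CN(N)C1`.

Heavy atoms from the SMILES: 3 C, 3 N, 2 O.
Implicit hydrogens by atom environment:
  2 × C: 2 H each → 4
  1 × C: 1 H
  1 × N: 2 H
  1 × N: no H
  1 × N (charge +1): no H
  1 × O: no H
  1 × O (charge -1): no H
  Total hydrogens = 7.
Molecular formula: C3H7N3O2

C3H7N3O2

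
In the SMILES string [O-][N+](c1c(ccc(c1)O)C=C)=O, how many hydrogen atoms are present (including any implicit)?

7

Hydrogens are implicit in SMILES; fill each atom to its normal valence:
  3 × C (aromatic): 1 H each → 3
  3 × C (aromatic): no H
  1 × C: 2 H
  1 × C: 1 H
  1 × N (charge +1): no H
  1 × O: 1 H
  1 × O: no H
  1 × O (charge -1): no H
  Total hydrogens = 7.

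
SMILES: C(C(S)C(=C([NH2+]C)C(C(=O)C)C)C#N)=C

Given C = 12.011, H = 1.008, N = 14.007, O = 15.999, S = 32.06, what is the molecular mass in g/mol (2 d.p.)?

225.33

Molecular formula: C11H17N2OS+.
M = 11×12.011 + 17×1.008 + 2×14.007 + 1×15.999 + 1×32.06 = 225.33 g/mol.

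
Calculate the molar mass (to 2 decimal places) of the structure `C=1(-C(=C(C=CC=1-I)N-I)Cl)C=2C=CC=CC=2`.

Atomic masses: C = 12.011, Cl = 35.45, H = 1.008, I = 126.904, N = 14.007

455.46

Molecular formula: C12H8ClI2N.
M = 12×12.011 + 1×35.45 + 8×1.008 + 2×126.904 + 1×14.007 = 455.46 g/mol.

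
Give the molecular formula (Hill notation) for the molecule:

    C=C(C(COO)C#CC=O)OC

C8H10O4

Heavy atoms from the SMILES: 8 C, 4 O.
Implicit hydrogens by atom environment:
  3 × C: no H
  3 × O: no H
  2 × C: 2 H each → 4
  2 × C: 1 H each → 2
  1 × C: 3 H
  1 × O: 1 H
  Total hydrogens = 10.
Molecular formula: C8H10O4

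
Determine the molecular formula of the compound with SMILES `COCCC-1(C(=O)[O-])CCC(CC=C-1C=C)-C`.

Heavy atoms from the SMILES: 14 C, 3 O.
Implicit hydrogens by atom environment:
  6 × C: 2 H each → 12
  3 × C: 1 H each → 3
  3 × C: no H
  2 × C: 3 H each → 6
  2 × O: no H
  1 × O (charge -1): no H
  Total hydrogens = 21.
Net charge -1.
Molecular formula: C14H21O3-

C14H21O3-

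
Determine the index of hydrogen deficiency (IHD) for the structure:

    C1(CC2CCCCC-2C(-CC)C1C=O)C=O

Molecular formula from the SMILES: C14H22O2.
DoU = (2C + 2 + N − H − X)/2 = (2·14 + 2 + 0 − 22 − 0)/2 = 8/2 = 4.
(Structurally: 2 ring(s) + 2 π bond(s) = 4.)

4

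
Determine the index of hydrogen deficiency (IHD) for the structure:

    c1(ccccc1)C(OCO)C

Molecular formula from the SMILES: C9H12O2.
DoU = (2C + 2 + N − H − X)/2 = (2·9 + 2 + 0 − 12 − 0)/2 = 8/2 = 4.
(Structurally: 1 ring(s) + 3 π bond(s) = 4.)

4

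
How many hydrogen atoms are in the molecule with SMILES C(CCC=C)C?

12

Hydrogens are implicit in SMILES; fill each atom to its normal valence:
  4 × C: 2 H each → 8
  1 × C: 3 H
  1 × C: 1 H
  Total hydrogens = 12.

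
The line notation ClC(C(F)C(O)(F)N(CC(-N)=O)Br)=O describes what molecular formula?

Heavy atoms from the SMILES: 1 Br, 5 C, 1 Cl, 2 F, 2 N, 3 O.
Implicit hydrogens by atom environment:
  3 × C: no H
  2 × F: no H
  2 × O: no H
  1 × Br: no H
  1 × C: 2 H
  1 × C: 1 H
  1 × Cl: no H
  1 × N: 2 H
  1 × N: no H
  1 × O: 1 H
  Total hydrogens = 6.
Molecular formula: C5H6BrClF2N2O3

C5H6BrClF2N2O3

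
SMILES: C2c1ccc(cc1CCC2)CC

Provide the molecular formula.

Heavy atoms from the SMILES: 12 C.
Implicit hydrogens by atom environment:
  5 × C: 2 H each → 10
  3 × C (aromatic): 1 H each → 3
  3 × C (aromatic): no H
  1 × C: 3 H
  Total hydrogens = 16.
Molecular formula: C12H16

C12H16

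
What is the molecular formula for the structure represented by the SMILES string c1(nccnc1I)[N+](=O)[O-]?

C4H2IN3O2

Heavy atoms from the SMILES: 4 C, 1 I, 3 N, 2 O.
Implicit hydrogens by atom environment:
  2 × C (aromatic): 1 H each → 2
  2 × C (aromatic): no H
  2 × N (aromatic): no H
  1 × I: no H
  1 × N (charge +1): no H
  1 × O: no H
  1 × O (charge -1): no H
  Total hydrogens = 2.
Molecular formula: C4H2IN3O2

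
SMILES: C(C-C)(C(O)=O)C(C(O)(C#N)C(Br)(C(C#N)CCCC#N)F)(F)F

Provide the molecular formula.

C14H15BrF3N3O3

Heavy atoms from the SMILES: 1 Br, 14 C, 3 F, 3 N, 3 O.
Implicit hydrogens by atom environment:
  7 × C: no H
  4 × C: 2 H each → 8
  3 × F: no H
  3 × N: no H
  2 × C: 1 H each → 2
  2 × O: 1 H each → 2
  1 × Br: no H
  1 × C: 3 H
  1 × O: no H
  Total hydrogens = 15.
Molecular formula: C14H15BrF3N3O3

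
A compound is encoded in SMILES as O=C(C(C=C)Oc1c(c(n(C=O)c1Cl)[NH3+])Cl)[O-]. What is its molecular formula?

C9H8Cl2N2O4

Heavy atoms from the SMILES: 9 C, 2 Cl, 2 N, 4 O.
Implicit hydrogens by atom environment:
  4 × C (aromatic): no H
  3 × C: 1 H each → 3
  3 × O: no H
  2 × Cl: no H
  1 × C: 2 H
  1 × C: no H
  1 × N (charge +1): 3 H
  1 × N (aromatic): no H
  1 × O (charge -1): no H
  Total hydrogens = 8.
Molecular formula: C9H8Cl2N2O4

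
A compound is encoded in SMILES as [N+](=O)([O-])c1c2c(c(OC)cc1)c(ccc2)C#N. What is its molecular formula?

C12H8N2O3

Heavy atoms from the SMILES: 12 C, 2 N, 3 O.
Implicit hydrogens by atom environment:
  5 × C (aromatic): 1 H each → 5
  5 × C (aromatic): no H
  2 × O: no H
  1 × C: 3 H
  1 × C: no H
  1 × N: no H
  1 × N (charge +1): no H
  1 × O (charge -1): no H
  Total hydrogens = 8.
Molecular formula: C12H8N2O3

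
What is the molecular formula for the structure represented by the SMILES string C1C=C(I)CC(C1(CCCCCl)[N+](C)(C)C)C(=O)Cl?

C14H23Cl2INO+

Heavy atoms from the SMILES: 14 C, 2 Cl, 1 I, 1 N, 1 O.
Implicit hydrogens by atom environment:
  6 × C: 2 H each → 12
  3 × C: 3 H each → 9
  3 × C: no H
  2 × C: 1 H each → 2
  2 × Cl: no H
  1 × I: no H
  1 × N (charge +1): no H
  1 × O: no H
  Total hydrogens = 23.
Net charge +1.
Molecular formula: C14H23Cl2INO+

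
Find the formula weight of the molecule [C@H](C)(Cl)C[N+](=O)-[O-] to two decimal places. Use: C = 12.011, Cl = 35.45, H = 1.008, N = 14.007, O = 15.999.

123.54

Molecular formula: C3H6ClNO2.
M = 3×12.011 + 1×35.45 + 6×1.008 + 1×14.007 + 2×15.999 = 123.54 g/mol.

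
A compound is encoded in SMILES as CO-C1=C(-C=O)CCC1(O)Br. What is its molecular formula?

Heavy atoms from the SMILES: 1 Br, 7 C, 3 O.
Implicit hydrogens by atom environment:
  3 × C: no H
  2 × C: 2 H each → 4
  2 × O: no H
  1 × Br: no H
  1 × C: 3 H
  1 × C: 1 H
  1 × O: 1 H
  Total hydrogens = 9.
Molecular formula: C7H9BrO3

C7H9BrO3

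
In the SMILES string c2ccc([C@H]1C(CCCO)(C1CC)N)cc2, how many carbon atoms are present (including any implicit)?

The symbol for carbon appears 14 times in the SMILES. Lowercase c denotes aromatic carbon and counts toward C.

14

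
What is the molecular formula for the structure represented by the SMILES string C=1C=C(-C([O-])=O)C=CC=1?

C7H5O2-

Heavy atoms from the SMILES: 7 C, 2 O.
Implicit hydrogens by atom environment:
  5 × C (aromatic): 1 H each → 5
  1 × C (aromatic): no H
  1 × C: no H
  1 × O: no H
  1 × O (charge -1): no H
  Total hydrogens = 5.
Net charge -1.
Molecular formula: C7H5O2-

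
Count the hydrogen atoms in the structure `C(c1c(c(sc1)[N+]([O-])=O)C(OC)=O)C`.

Hydrogens are implicit in SMILES; fill each atom to its normal valence:
  3 × C (aromatic): no H
  3 × O: no H
  2 × C: 3 H each → 6
  1 × C: 2 H
  1 × C (aromatic): 1 H
  1 × C: no H
  1 × N (charge +1): no H
  1 × O (charge -1): no H
  1 × S (aromatic): no H
  Total hydrogens = 9.

9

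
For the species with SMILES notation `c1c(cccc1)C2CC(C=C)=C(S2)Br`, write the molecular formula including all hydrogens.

Heavy atoms from the SMILES: 1 Br, 12 C, 1 S.
Implicit hydrogens by atom environment:
  5 × C (aromatic): 1 H each → 5
  2 × C: 2 H each → 4
  2 × C: 1 H each → 2
  2 × C: no H
  1 × Br: no H
  1 × C (aromatic): no H
  1 × S: no H
  Total hydrogens = 11.
Molecular formula: C12H11BrS

C12H11BrS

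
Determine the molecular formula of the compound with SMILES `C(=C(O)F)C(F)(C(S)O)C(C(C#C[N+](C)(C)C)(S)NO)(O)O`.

C11H19F2N2O5S2+

Heavy atoms from the SMILES: 11 C, 2 F, 2 N, 5 O, 2 S.
Implicit hydrogens by atom environment:
  6 × C: no H
  5 × O: 1 H each → 5
  3 × C: 3 H each → 9
  2 × C: 1 H each → 2
  2 × F: no H
  2 × S: 1 H each → 2
  1 × N: 1 H
  1 × N (charge +1): no H
  Total hydrogens = 19.
Net charge +1.
Molecular formula: C11H19F2N2O5S2+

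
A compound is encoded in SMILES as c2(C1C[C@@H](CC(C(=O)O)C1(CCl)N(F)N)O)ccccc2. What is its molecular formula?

C14H18ClFN2O3

Heavy atoms from the SMILES: 14 C, 1 Cl, 1 F, 2 N, 3 O.
Implicit hydrogens by atom environment:
  5 × C (aromatic): 1 H each → 5
  3 × C: 2 H each → 6
  3 × C: 1 H each → 3
  2 × C: no H
  2 × O: 1 H each → 2
  1 × C (aromatic): no H
  1 × Cl: no H
  1 × F: no H
  1 × N: 2 H
  1 × N: no H
  1 × O: no H
  Total hydrogens = 18.
Molecular formula: C14H18ClFN2O3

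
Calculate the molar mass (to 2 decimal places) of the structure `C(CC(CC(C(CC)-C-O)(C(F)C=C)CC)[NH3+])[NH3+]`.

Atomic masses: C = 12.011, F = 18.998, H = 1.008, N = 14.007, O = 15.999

262.41

Molecular formula: [C14H31FN2O]2+.
M = 14×12.011 + 1×18.998 + 31×1.008 + 2×14.007 + 1×15.999 = 262.41 g/mol.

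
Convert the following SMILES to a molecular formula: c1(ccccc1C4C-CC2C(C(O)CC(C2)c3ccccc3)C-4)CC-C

C25H32O

Heavy atoms from the SMILES: 25 C, 1 O.
Implicit hydrogens by atom environment:
  9 × C (aromatic): 1 H each → 9
  7 × C: 2 H each → 14
  5 × C: 1 H each → 5
  3 × C (aromatic): no H
  1 × C: 3 H
  1 × O: 1 H
  Total hydrogens = 32.
Molecular formula: C25H32O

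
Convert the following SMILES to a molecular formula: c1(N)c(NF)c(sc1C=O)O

C5H5FN2O2S

Heavy atoms from the SMILES: 5 C, 1 F, 2 N, 2 O, 1 S.
Implicit hydrogens by atom environment:
  4 × C (aromatic): no H
  1 × C: 1 H
  1 × F: no H
  1 × N: 2 H
  1 × N: 1 H
  1 × O: 1 H
  1 × O: no H
  1 × S (aromatic): no H
  Total hydrogens = 5.
Molecular formula: C5H5FN2O2S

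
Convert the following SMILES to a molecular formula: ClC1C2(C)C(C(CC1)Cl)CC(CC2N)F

Heavy atoms from the SMILES: 11 C, 2 Cl, 1 F, 1 N.
Implicit hydrogens by atom environment:
  5 × C: 1 H each → 5
  4 × C: 2 H each → 8
  2 × Cl: no H
  1 × C: 3 H
  1 × C: no H
  1 × F: no H
  1 × N: 2 H
  Total hydrogens = 18.
Molecular formula: C11H18Cl2FN

C11H18Cl2FN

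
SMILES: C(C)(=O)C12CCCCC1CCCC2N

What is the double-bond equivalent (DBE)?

Molecular formula from the SMILES: C12H21NO.
DoU = (2C + 2 + N − H − X)/2 = (2·12 + 2 + 1 − 21 − 0)/2 = 6/2 = 3.
(Structurally: 2 ring(s) + 1 π bond(s) = 3.)

3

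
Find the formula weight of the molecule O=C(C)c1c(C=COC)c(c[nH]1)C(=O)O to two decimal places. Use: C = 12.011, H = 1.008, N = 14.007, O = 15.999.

209.20

Molecular formula: C10H11NO4.
M = 10×12.011 + 11×1.008 + 1×14.007 + 4×15.999 = 209.20 g/mol.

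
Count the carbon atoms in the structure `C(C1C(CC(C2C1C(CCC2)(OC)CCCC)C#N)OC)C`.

The symbol for carbon appears 19 times in the SMILES.

19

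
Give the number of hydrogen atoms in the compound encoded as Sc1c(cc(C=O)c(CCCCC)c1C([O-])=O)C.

Hydrogens are implicit in SMILES; fill each atom to its normal valence:
  5 × C (aromatic): no H
  4 × C: 2 H each → 8
  2 × C: 3 H each → 6
  2 × O: no H
  1 × C (aromatic): 1 H
  1 × C: 1 H
  1 × C: no H
  1 × O (charge -1): no H
  1 × S: 1 H
  Total hydrogens = 17.

17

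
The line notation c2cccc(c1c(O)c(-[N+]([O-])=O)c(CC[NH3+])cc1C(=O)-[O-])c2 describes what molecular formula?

C15H14N2O5

Heavy atoms from the SMILES: 15 C, 2 N, 5 O.
Implicit hydrogens by atom environment:
  6 × C (aromatic): 1 H each → 6
  6 × C (aromatic): no H
  2 × C: 2 H each → 4
  2 × O: no H
  2 × O (charge -1): no H
  1 × C: no H
  1 × N (charge +1): 3 H
  1 × N (charge +1): no H
  1 × O: 1 H
  Total hydrogens = 14.
Molecular formula: C15H14N2O5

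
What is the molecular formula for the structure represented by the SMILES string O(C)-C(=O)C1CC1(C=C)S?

Heavy atoms from the SMILES: 7 C, 2 O, 1 S.
Implicit hydrogens by atom environment:
  2 × C: 2 H each → 4
  2 × C: 1 H each → 2
  2 × C: no H
  2 × O: no H
  1 × C: 3 H
  1 × S: 1 H
  Total hydrogens = 10.
Molecular formula: C7H10O2S

C7H10O2S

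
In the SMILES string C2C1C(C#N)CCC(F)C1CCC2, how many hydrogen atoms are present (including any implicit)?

16

Hydrogens are implicit in SMILES; fill each atom to its normal valence:
  6 × C: 2 H each → 12
  4 × C: 1 H each → 4
  1 × C: no H
  1 × F: no H
  1 × N: no H
  Total hydrogens = 16.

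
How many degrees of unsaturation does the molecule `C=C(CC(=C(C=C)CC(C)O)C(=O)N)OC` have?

4

Molecular formula from the SMILES: C12H19NO3.
DoU = (2C + 2 + N − H − X)/2 = (2·12 + 2 + 1 − 19 − 0)/2 = 8/2 = 4.
(Structurally: 0 ring(s) + 4 π bond(s) = 4.)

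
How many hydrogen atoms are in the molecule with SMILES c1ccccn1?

Hydrogens are implicit in SMILES; fill each atom to its normal valence:
  5 × C (aromatic): 1 H each → 5
  1 × N (aromatic): no H
  Total hydrogens = 5.

5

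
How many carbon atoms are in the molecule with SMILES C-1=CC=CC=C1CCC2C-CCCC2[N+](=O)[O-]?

14

The symbol for carbon appears 14 times in the SMILES.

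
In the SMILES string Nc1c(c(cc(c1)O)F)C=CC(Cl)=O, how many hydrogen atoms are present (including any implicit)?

7

Hydrogens are implicit in SMILES; fill each atom to its normal valence:
  4 × C (aromatic): no H
  2 × C (aromatic): 1 H each → 2
  2 × C: 1 H each → 2
  1 × C: no H
  1 × Cl: no H
  1 × F: no H
  1 × N: 2 H
  1 × O: 1 H
  1 × O: no H
  Total hydrogens = 7.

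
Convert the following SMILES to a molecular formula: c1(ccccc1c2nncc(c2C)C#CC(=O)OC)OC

C16H14N2O3

Heavy atoms from the SMILES: 16 C, 2 N, 3 O.
Implicit hydrogens by atom environment:
  5 × C (aromatic): 1 H each → 5
  5 × C (aromatic): no H
  3 × C: 3 H each → 9
  3 × C: no H
  3 × O: no H
  2 × N (aromatic): no H
  Total hydrogens = 14.
Molecular formula: C16H14N2O3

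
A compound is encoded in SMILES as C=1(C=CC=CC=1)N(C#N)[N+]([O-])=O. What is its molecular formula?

Heavy atoms from the SMILES: 7 C, 3 N, 2 O.
Implicit hydrogens by atom environment:
  5 × C (aromatic): 1 H each → 5
  2 × N: no H
  1 × C (aromatic): no H
  1 × C: no H
  1 × N (charge +1): no H
  1 × O: no H
  1 × O (charge -1): no H
  Total hydrogens = 5.
Molecular formula: C7H5N3O2

C7H5N3O2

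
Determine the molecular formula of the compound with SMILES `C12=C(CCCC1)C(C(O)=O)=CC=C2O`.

Heavy atoms from the SMILES: 11 C, 3 O.
Implicit hydrogens by atom environment:
  4 × C: 2 H each → 8
  4 × C (aromatic): no H
  2 × C (aromatic): 1 H each → 2
  2 × O: 1 H each → 2
  1 × C: no H
  1 × O: no H
  Total hydrogens = 12.
Molecular formula: C11H12O3

C11H12O3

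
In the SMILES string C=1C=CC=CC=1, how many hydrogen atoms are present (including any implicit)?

6

Hydrogens are implicit in SMILES; fill each atom to its normal valence:
  6 × C (aromatic): 1 H each → 6
  Total hydrogens = 6.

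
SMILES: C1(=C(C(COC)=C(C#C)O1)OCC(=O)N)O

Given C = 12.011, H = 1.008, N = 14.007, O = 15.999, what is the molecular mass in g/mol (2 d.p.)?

Molecular formula: C10H11NO5.
M = 10×12.011 + 11×1.008 + 1×14.007 + 5×15.999 = 225.20 g/mol.

225.20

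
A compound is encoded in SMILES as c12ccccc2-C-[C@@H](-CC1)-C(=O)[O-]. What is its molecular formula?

C11H11O2-

Heavy atoms from the SMILES: 11 C, 2 O.
Implicit hydrogens by atom environment:
  4 × C (aromatic): 1 H each → 4
  3 × C: 2 H each → 6
  2 × C (aromatic): no H
  1 × C: 1 H
  1 × C: no H
  1 × O: no H
  1 × O (charge -1): no H
  Total hydrogens = 11.
Net charge -1.
Molecular formula: C11H11O2-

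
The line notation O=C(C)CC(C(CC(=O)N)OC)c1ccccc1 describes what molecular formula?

Heavy atoms from the SMILES: 14 C, 1 N, 3 O.
Implicit hydrogens by atom environment:
  5 × C (aromatic): 1 H each → 5
  3 × O: no H
  2 × C: 3 H each → 6
  2 × C: 2 H each → 4
  2 × C: 1 H each → 2
  2 × C: no H
  1 × C (aromatic): no H
  1 × N: 2 H
  Total hydrogens = 19.
Molecular formula: C14H19NO3

C14H19NO3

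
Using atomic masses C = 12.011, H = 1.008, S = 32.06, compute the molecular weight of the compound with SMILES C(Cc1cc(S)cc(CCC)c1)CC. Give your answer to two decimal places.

208.36

Molecular formula: C13H20S.
M = 13×12.011 + 20×1.008 + 1×32.06 = 208.36 g/mol.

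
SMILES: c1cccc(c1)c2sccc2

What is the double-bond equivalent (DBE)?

Molecular formula from the SMILES: C10H8S.
DoU = (2C + 2 + N − H − X)/2 = (2·10 + 2 + 0 − 8 − 0)/2 = 14/2 = 7.
(Structurally: 2 ring(s) + 5 π bond(s) = 7.)

7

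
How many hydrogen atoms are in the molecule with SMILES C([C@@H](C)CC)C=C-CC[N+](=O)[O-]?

17

Hydrogens are implicit in SMILES; fill each atom to its normal valence:
  4 × C: 2 H each → 8
  3 × C: 1 H each → 3
  2 × C: 3 H each → 6
  1 × N (charge +1): no H
  1 × O: no H
  1 × O (charge -1): no H
  Total hydrogens = 17.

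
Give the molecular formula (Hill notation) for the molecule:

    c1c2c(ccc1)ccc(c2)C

Heavy atoms from the SMILES: 11 C.
Implicit hydrogens by atom environment:
  7 × C (aromatic): 1 H each → 7
  3 × C (aromatic): no H
  1 × C: 3 H
  Total hydrogens = 10.
Molecular formula: C11H10

C11H10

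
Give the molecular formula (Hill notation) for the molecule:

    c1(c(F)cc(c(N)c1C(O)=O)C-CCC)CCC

Heavy atoms from the SMILES: 14 C, 1 F, 1 N, 2 O.
Implicit hydrogens by atom environment:
  5 × C: 2 H each → 10
  5 × C (aromatic): no H
  2 × C: 3 H each → 6
  1 × C (aromatic): 1 H
  1 × C: no H
  1 × F: no H
  1 × N: 2 H
  1 × O: 1 H
  1 × O: no H
  Total hydrogens = 20.
Molecular formula: C14H20FNO2

C14H20FNO2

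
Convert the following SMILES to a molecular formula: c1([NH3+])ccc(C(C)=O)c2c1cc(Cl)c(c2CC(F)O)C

Heavy atoms from the SMILES: 15 C, 1 Cl, 1 F, 1 N, 2 O.
Implicit hydrogens by atom environment:
  7 × C (aromatic): no H
  3 × C (aromatic): 1 H each → 3
  2 × C: 3 H each → 6
  1 × C: 2 H
  1 × C: 1 H
  1 × C: no H
  1 × Cl: no H
  1 × F: no H
  1 × N (charge +1): 3 H
  1 × O: 1 H
  1 × O: no H
  Total hydrogens = 16.
Net charge +1.
Molecular formula: C15H16ClFNO2+

C15H16ClFNO2+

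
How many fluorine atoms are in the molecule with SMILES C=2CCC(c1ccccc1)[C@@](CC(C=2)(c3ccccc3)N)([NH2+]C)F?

The symbol for fluorine appears 1 time in the SMILES.

1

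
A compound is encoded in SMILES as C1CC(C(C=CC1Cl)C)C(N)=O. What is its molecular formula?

Heavy atoms from the SMILES: 9 C, 1 Cl, 1 N, 1 O.
Implicit hydrogens by atom environment:
  5 × C: 1 H each → 5
  2 × C: 2 H each → 4
  1 × C: 3 H
  1 × C: no H
  1 × Cl: no H
  1 × N: 2 H
  1 × O: no H
  Total hydrogens = 14.
Molecular formula: C9H14ClNO

C9H14ClNO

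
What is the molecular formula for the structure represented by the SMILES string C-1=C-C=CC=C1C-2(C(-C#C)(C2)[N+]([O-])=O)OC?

Heavy atoms from the SMILES: 12 C, 1 N, 3 O.
Implicit hydrogens by atom environment:
  5 × C (aromatic): 1 H each → 5
  3 × C: no H
  2 × O: no H
  1 × C: 3 H
  1 × C: 2 H
  1 × C: 1 H
  1 × C (aromatic): no H
  1 × N (charge +1): no H
  1 × O (charge -1): no H
  Total hydrogens = 11.
Molecular formula: C12H11NO3

C12H11NO3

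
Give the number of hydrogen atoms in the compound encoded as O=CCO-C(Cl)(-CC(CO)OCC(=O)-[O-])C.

14

Hydrogens are implicit in SMILES; fill each atom to its normal valence:
  4 × C: 2 H each → 8
  4 × O: no H
  2 × C: 1 H each → 2
  2 × C: no H
  1 × C: 3 H
  1 × Cl: no H
  1 × O: 1 H
  1 × O (charge -1): no H
  Total hydrogens = 14.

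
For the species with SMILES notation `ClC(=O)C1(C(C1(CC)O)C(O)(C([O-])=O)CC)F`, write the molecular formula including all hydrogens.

Heavy atoms from the SMILES: 10 C, 1 Cl, 1 F, 5 O.
Implicit hydrogens by atom environment:
  5 × C: no H
  2 × C: 3 H each → 6
  2 × C: 2 H each → 4
  2 × O: 1 H each → 2
  2 × O: no H
  1 × C: 1 H
  1 × Cl: no H
  1 × F: no H
  1 × O (charge -1): no H
  Total hydrogens = 13.
Net charge -1.
Molecular formula: C10H13ClFO5-

C10H13ClFO5-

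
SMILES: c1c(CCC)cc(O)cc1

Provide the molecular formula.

C9H12O

Heavy atoms from the SMILES: 9 C, 1 O.
Implicit hydrogens by atom environment:
  4 × C (aromatic): 1 H each → 4
  2 × C: 2 H each → 4
  2 × C (aromatic): no H
  1 × C: 3 H
  1 × O: 1 H
  Total hydrogens = 12.
Molecular formula: C9H12O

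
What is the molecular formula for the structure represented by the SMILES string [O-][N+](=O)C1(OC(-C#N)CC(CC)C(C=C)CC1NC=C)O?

Heavy atoms from the SMILES: 14 C, 3 N, 4 O.
Implicit hydrogens by atom environment:
  6 × C: 1 H each → 6
  5 × C: 2 H each → 10
  2 × C: no H
  2 × O: no H
  1 × C: 3 H
  1 × N: 1 H
  1 × N (charge +1): no H
  1 × N: no H
  1 × O: 1 H
  1 × O (charge -1): no H
  Total hydrogens = 21.
Molecular formula: C14H21N3O4

C14H21N3O4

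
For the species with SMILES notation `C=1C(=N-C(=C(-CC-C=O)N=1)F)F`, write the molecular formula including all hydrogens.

Heavy atoms from the SMILES: 7 C, 2 F, 2 N, 1 O.
Implicit hydrogens by atom environment:
  3 × C (aromatic): no H
  2 × C: 2 H each → 4
  2 × F: no H
  2 × N (aromatic): no H
  1 × C (aromatic): 1 H
  1 × C: 1 H
  1 × O: no H
  Total hydrogens = 6.
Molecular formula: C7H6F2N2O

C7H6F2N2O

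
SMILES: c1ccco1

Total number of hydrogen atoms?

Hydrogens are implicit in SMILES; fill each atom to its normal valence:
  4 × C (aromatic): 1 H each → 4
  1 × O (aromatic): no H
  Total hydrogens = 4.

4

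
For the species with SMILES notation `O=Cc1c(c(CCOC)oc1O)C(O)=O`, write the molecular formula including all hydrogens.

Heavy atoms from the SMILES: 9 C, 6 O.
Implicit hydrogens by atom environment:
  4 × C (aromatic): no H
  3 × O: no H
  2 × C: 2 H each → 4
  2 × O: 1 H each → 2
  1 × C: 3 H
  1 × C: 1 H
  1 × C: no H
  1 × O (aromatic): no H
  Total hydrogens = 10.
Molecular formula: C9H10O6

C9H10O6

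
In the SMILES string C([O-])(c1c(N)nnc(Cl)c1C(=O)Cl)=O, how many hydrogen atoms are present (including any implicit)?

Hydrogens are implicit in SMILES; fill each atom to its normal valence:
  4 × C (aromatic): no H
  2 × C: no H
  2 × Cl: no H
  2 × N (aromatic): no H
  2 × O: no H
  1 × N: 2 H
  1 × O (charge -1): no H
  Total hydrogens = 2.

2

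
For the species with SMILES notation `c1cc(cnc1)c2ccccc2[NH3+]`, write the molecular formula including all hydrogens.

Heavy atoms from the SMILES: 11 C, 2 N.
Implicit hydrogens by atom environment:
  8 × C (aromatic): 1 H each → 8
  3 × C (aromatic): no H
  1 × N (charge +1): 3 H
  1 × N (aromatic): no H
  Total hydrogens = 11.
Net charge +1.
Molecular formula: C11H11N2+

C11H11N2+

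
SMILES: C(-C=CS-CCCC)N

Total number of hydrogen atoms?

15

Hydrogens are implicit in SMILES; fill each atom to its normal valence:
  4 × C: 2 H each → 8
  2 × C: 1 H each → 2
  1 × C: 3 H
  1 × N: 2 H
  1 × S: no H
  Total hydrogens = 15.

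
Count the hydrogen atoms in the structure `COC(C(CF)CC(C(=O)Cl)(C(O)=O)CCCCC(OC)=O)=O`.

20

Hydrogens are implicit in SMILES; fill each atom to its normal valence:
  6 × C: 2 H each → 12
  6 × O: no H
  5 × C: no H
  2 × C: 3 H each → 6
  1 × C: 1 H
  1 × Cl: no H
  1 × F: no H
  1 × O: 1 H
  Total hydrogens = 20.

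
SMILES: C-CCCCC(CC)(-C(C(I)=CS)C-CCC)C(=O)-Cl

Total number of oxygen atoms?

The symbol for oxygen appears 1 time in the SMILES.

1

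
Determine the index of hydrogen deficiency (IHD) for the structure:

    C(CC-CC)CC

0

Molecular formula from the SMILES: C7H16.
DoU = (2C + 2 + N − H − X)/2 = (2·7 + 2 + 0 − 16 − 0)/2 = 0/2 = 0.
(Structurally: 0 ring(s) + 0 π bond(s) = 0.)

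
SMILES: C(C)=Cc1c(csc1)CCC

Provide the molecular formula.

Heavy atoms from the SMILES: 10 C, 1 S.
Implicit hydrogens by atom environment:
  2 × C: 3 H each → 6
  2 × C: 2 H each → 4
  2 × C (aromatic): 1 H each → 2
  2 × C: 1 H each → 2
  2 × C (aromatic): no H
  1 × S (aromatic): no H
  Total hydrogens = 14.
Molecular formula: C10H14S

C10H14S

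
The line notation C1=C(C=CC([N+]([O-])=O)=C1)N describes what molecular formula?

Heavy atoms from the SMILES: 6 C, 2 N, 2 O.
Implicit hydrogens by atom environment:
  4 × C (aromatic): 1 H each → 4
  2 × C (aromatic): no H
  1 × N: 2 H
  1 × N (charge +1): no H
  1 × O: no H
  1 × O (charge -1): no H
  Total hydrogens = 6.
Molecular formula: C6H6N2O2

C6H6N2O2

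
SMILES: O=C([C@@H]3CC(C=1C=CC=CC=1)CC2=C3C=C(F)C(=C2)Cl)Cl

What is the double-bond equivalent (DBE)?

Molecular formula from the SMILES: C17H13Cl2FO.
DoU = (2C + 2 + N − H − X)/2 = (2·17 + 2 + 0 − 13 − 3)/2 = 20/2 = 10.
(Structurally: 3 ring(s) + 7 π bond(s) = 10.)

10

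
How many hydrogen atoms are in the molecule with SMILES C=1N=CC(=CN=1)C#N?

Hydrogens are implicit in SMILES; fill each atom to its normal valence:
  3 × C (aromatic): 1 H each → 3
  2 × N (aromatic): no H
  1 × C (aromatic): no H
  1 × C: no H
  1 × N: no H
  Total hydrogens = 3.

3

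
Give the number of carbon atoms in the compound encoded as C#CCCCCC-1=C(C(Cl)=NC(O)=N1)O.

10

The symbol for carbon appears 10 times in the SMILES. (Cl is a single chlorine, not C + l.)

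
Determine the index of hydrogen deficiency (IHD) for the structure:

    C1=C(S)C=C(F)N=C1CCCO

4

Molecular formula from the SMILES: C8H10FNOS.
DoU = (2C + 2 + N − H − X)/2 = (2·8 + 2 + 1 − 10 − 1)/2 = 8/2 = 4.
(Structurally: 1 ring(s) + 3 π bond(s) = 4.)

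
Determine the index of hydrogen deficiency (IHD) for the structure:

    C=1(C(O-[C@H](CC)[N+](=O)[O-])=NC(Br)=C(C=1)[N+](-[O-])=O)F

6

Molecular formula from the SMILES: C8H7BrFN3O5.
DoU = (2C + 2 + N − H − X)/2 = (2·8 + 2 + 3 − 7 − 2)/2 = 12/2 = 6.
(Structurally: 1 ring(s) + 5 π bond(s) = 6.)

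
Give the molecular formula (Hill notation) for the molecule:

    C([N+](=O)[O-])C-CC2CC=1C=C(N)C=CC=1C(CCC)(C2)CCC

C19H30N2O2

Heavy atoms from the SMILES: 19 C, 2 N, 2 O.
Implicit hydrogens by atom environment:
  9 × C: 2 H each → 18
  3 × C (aromatic): 1 H each → 3
  3 × C (aromatic): no H
  2 × C: 3 H each → 6
  1 × C: 1 H
  1 × C: no H
  1 × N: 2 H
  1 × N (charge +1): no H
  1 × O: no H
  1 × O (charge -1): no H
  Total hydrogens = 30.
Molecular formula: C19H30N2O2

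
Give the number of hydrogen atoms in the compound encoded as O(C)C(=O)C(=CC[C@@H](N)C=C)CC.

Hydrogens are implicit in SMILES; fill each atom to its normal valence:
  3 × C: 2 H each → 6
  3 × C: 1 H each → 3
  2 × C: 3 H each → 6
  2 × C: no H
  2 × O: no H
  1 × N: 2 H
  Total hydrogens = 17.

17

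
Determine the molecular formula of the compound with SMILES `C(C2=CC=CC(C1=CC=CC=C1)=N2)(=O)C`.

C13H11NO

Heavy atoms from the SMILES: 13 C, 1 N, 1 O.
Implicit hydrogens by atom environment:
  8 × C (aromatic): 1 H each → 8
  3 × C (aromatic): no H
  1 × C: 3 H
  1 × C: no H
  1 × N (aromatic): no H
  1 × O: no H
  Total hydrogens = 11.
Molecular formula: C13H11NO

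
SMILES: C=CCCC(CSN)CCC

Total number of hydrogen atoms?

Hydrogens are implicit in SMILES; fill each atom to its normal valence:
  6 × C: 2 H each → 12
  2 × C: 1 H each → 2
  1 × C: 3 H
  1 × N: 2 H
  1 × S: no H
  Total hydrogens = 19.

19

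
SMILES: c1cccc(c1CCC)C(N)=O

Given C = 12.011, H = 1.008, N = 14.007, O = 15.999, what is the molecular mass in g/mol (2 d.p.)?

Molecular formula: C10H13NO.
M = 10×12.011 + 13×1.008 + 1×14.007 + 1×15.999 = 163.22 g/mol.

163.22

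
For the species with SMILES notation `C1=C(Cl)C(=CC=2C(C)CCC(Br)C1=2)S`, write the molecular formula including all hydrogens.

Heavy atoms from the SMILES: 1 Br, 11 C, 1 Cl, 1 S.
Implicit hydrogens by atom environment:
  4 × C (aromatic): no H
  2 × C: 2 H each → 4
  2 × C (aromatic): 1 H each → 2
  2 × C: 1 H each → 2
  1 × Br: no H
  1 × C: 3 H
  1 × Cl: no H
  1 × S: 1 H
  Total hydrogens = 12.
Molecular formula: C11H12BrClS

C11H12BrClS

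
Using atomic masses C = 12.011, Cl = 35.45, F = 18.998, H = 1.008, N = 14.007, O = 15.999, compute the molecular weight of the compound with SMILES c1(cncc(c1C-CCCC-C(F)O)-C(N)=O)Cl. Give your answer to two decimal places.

Molecular formula: C12H16ClFN2O2.
M = 12×12.011 + 1×35.45 + 1×18.998 + 16×1.008 + 2×14.007 + 2×15.999 = 274.72 g/mol.

274.72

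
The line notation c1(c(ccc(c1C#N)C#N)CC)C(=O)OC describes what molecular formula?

Heavy atoms from the SMILES: 12 C, 2 N, 2 O.
Implicit hydrogens by atom environment:
  4 × C (aromatic): no H
  3 × C: no H
  2 × C: 3 H each → 6
  2 × C (aromatic): 1 H each → 2
  2 × N: no H
  2 × O: no H
  1 × C: 2 H
  Total hydrogens = 10.
Molecular formula: C12H10N2O2

C12H10N2O2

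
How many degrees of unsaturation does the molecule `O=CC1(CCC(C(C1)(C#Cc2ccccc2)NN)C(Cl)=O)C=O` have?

Molecular formula from the SMILES: C17H17ClN2O3.
DoU = (2C + 2 + N − H − X)/2 = (2·17 + 2 + 2 − 17 − 1)/2 = 20/2 = 10.
(Structurally: 2 ring(s) + 8 π bond(s) = 10.)

10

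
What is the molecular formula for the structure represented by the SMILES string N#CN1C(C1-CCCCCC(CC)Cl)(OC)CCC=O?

Heavy atoms from the SMILES: 15 C, 1 Cl, 2 N, 2 O.
Implicit hydrogens by atom environment:
  8 × C: 2 H each → 16
  3 × C: 1 H each → 3
  2 × C: 3 H each → 6
  2 × C: no H
  2 × N: no H
  2 × O: no H
  1 × Cl: no H
  Total hydrogens = 25.
Molecular formula: C15H25ClN2O2

C15H25ClN2O2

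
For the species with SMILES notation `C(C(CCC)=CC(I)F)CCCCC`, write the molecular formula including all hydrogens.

C12H22FI

Heavy atoms from the SMILES: 12 C, 1 F, 1 I.
Implicit hydrogens by atom environment:
  7 × C: 2 H each → 14
  2 × C: 3 H each → 6
  2 × C: 1 H each → 2
  1 × C: no H
  1 × F: no H
  1 × I: no H
  Total hydrogens = 22.
Molecular formula: C12H22FI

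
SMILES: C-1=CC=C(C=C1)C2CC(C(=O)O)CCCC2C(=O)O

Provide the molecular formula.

Heavy atoms from the SMILES: 15 C, 4 O.
Implicit hydrogens by atom environment:
  5 × C (aromatic): 1 H each → 5
  4 × C: 2 H each → 8
  3 × C: 1 H each → 3
  2 × C: no H
  2 × O: 1 H each → 2
  2 × O: no H
  1 × C (aromatic): no H
  Total hydrogens = 18.
Molecular formula: C15H18O4

C15H18O4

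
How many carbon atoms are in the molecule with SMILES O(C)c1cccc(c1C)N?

The symbol for carbon appears 8 times in the SMILES. Lowercase c denotes aromatic carbon and counts toward C.

8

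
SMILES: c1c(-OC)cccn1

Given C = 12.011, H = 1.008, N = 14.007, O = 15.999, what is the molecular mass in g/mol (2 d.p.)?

Molecular formula: C6H7NO.
M = 6×12.011 + 7×1.008 + 1×14.007 + 1×15.999 = 109.13 g/mol.

109.13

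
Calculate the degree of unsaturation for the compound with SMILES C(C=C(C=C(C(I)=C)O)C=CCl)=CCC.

Molecular formula from the SMILES: C12H14ClIO.
DoU = (2C + 2 + N − H − X)/2 = (2·12 + 2 + 0 − 14 − 2)/2 = 10/2 = 5.
(Structurally: 0 ring(s) + 5 π bond(s) = 5.)

5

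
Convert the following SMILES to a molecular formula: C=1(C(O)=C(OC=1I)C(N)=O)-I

C5H3I2NO3

Heavy atoms from the SMILES: 5 C, 2 I, 1 N, 3 O.
Implicit hydrogens by atom environment:
  4 × C (aromatic): no H
  2 × I: no H
  1 × C: no H
  1 × N: 2 H
  1 × O: 1 H
  1 × O (aromatic): no H
  1 × O: no H
  Total hydrogens = 3.
Molecular formula: C5H3I2NO3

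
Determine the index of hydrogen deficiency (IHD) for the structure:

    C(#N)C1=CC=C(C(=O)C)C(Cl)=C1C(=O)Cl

Molecular formula from the SMILES: C10H5Cl2NO2.
DoU = (2C + 2 + N − H − X)/2 = (2·10 + 2 + 1 − 5 − 2)/2 = 16/2 = 8.
(Structurally: 1 ring(s) + 7 π bond(s) = 8.)

8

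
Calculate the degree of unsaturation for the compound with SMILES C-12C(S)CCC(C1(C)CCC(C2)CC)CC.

2

Molecular formula from the SMILES: C15H28S.
DoU = (2C + 2 + N − H − X)/2 = (2·15 + 2 + 0 − 28 − 0)/2 = 4/2 = 2.
(Structurally: 2 ring(s) + 0 π bond(s) = 2.)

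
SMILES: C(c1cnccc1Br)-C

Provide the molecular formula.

C7H8BrN

Heavy atoms from the SMILES: 1 Br, 7 C, 1 N.
Implicit hydrogens by atom environment:
  3 × C (aromatic): 1 H each → 3
  2 × C (aromatic): no H
  1 × Br: no H
  1 × C: 3 H
  1 × C: 2 H
  1 × N (aromatic): no H
  Total hydrogens = 8.
Molecular formula: C7H8BrN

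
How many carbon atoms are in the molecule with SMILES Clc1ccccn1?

The symbol for carbon appears 5 times in the SMILES. Lowercase c denotes aromatic carbon and counts toward C.

5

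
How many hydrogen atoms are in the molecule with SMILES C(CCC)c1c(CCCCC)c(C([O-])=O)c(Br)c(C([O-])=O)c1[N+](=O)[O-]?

20

Hydrogens are implicit in SMILES; fill each atom to its normal valence:
  7 × C: 2 H each → 14
  6 × C (aromatic): no H
  3 × O: no H
  3 × O (charge -1): no H
  2 × C: 3 H each → 6
  2 × C: no H
  1 × Br: no H
  1 × N (charge +1): no H
  Total hydrogens = 20.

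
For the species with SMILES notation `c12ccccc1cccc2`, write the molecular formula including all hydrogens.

C10H8

Heavy atoms from the SMILES: 10 C.
Implicit hydrogens by atom environment:
  8 × C (aromatic): 1 H each → 8
  2 × C (aromatic): no H
  Total hydrogens = 8.
Molecular formula: C10H8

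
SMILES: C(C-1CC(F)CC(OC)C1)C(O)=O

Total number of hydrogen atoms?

15

Hydrogens are implicit in SMILES; fill each atom to its normal valence:
  4 × C: 2 H each → 8
  3 × C: 1 H each → 3
  2 × O: no H
  1 × C: 3 H
  1 × C: no H
  1 × F: no H
  1 × O: 1 H
  Total hydrogens = 15.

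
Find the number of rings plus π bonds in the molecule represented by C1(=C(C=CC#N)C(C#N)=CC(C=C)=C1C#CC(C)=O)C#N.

15

Molecular formula from the SMILES: C17H9N3O.
DoU = (2C + 2 + N − H − X)/2 = (2·17 + 2 + 3 − 9 − 0)/2 = 30/2 = 15.
(Structurally: 1 ring(s) + 14 π bond(s) = 15.)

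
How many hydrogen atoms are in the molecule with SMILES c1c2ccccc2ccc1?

Hydrogens are implicit in SMILES; fill each atom to its normal valence:
  8 × C (aromatic): 1 H each → 8
  2 × C (aromatic): no H
  Total hydrogens = 8.

8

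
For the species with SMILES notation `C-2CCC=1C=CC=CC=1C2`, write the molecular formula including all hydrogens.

C10H12

Heavy atoms from the SMILES: 10 C.
Implicit hydrogens by atom environment:
  4 × C: 2 H each → 8
  4 × C (aromatic): 1 H each → 4
  2 × C (aromatic): no H
  Total hydrogens = 12.
Molecular formula: C10H12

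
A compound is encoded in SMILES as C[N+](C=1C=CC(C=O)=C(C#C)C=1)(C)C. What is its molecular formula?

C12H14NO+

Heavy atoms from the SMILES: 12 C, 1 N, 1 O.
Implicit hydrogens by atom environment:
  3 × C: 3 H each → 9
  3 × C (aromatic): 1 H each → 3
  3 × C (aromatic): no H
  2 × C: 1 H each → 2
  1 × C: no H
  1 × N (charge +1): no H
  1 × O: no H
  Total hydrogens = 14.
Net charge +1.
Molecular formula: C12H14NO+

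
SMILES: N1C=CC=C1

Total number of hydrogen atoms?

Hydrogens are implicit in SMILES; fill each atom to its normal valence:
  4 × C (aromatic): 1 H each → 4
  1 × N (aromatic): 1 H
  Total hydrogens = 5.

5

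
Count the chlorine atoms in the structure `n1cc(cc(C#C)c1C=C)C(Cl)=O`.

The symbol for chlorine appears 1 time in the SMILES.

1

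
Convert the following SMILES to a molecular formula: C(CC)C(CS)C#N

Heavy atoms from the SMILES: 6 C, 1 N, 1 S.
Implicit hydrogens by atom environment:
  3 × C: 2 H each → 6
  1 × C: 3 H
  1 × C: 1 H
  1 × C: no H
  1 × N: no H
  1 × S: 1 H
  Total hydrogens = 11.
Molecular formula: C6H11NS

C6H11NS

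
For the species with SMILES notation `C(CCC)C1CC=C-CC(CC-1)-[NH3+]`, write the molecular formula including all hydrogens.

C12H24N+

Heavy atoms from the SMILES: 12 C, 1 N.
Implicit hydrogens by atom environment:
  7 × C: 2 H each → 14
  4 × C: 1 H each → 4
  1 × C: 3 H
  1 × N (charge +1): 3 H
  Total hydrogens = 24.
Net charge +1.
Molecular formula: C12H24N+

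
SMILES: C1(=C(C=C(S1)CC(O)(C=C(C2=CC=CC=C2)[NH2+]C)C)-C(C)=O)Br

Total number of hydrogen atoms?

21

Hydrogens are implicit in SMILES; fill each atom to its normal valence:
  6 × C (aromatic): 1 H each → 6
  4 × C (aromatic): no H
  3 × C: 3 H each → 9
  3 × C: no H
  1 × Br: no H
  1 × C: 2 H
  1 × C: 1 H
  1 × N (charge +1): 2 H
  1 × O: 1 H
  1 × O: no H
  1 × S (aromatic): no H
  Total hydrogens = 21.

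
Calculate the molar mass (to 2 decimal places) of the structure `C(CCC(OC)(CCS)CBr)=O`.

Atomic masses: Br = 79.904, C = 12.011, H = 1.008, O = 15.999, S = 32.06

Molecular formula: C8H15BrO2S.
M = 1×79.904 + 8×12.011 + 15×1.008 + 2×15.999 + 1×32.06 = 255.17 g/mol.

255.17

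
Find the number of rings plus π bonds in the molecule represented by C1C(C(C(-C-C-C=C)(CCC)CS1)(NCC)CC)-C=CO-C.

3

Molecular formula from the SMILES: C19H35NOS.
DoU = (2C + 2 + N − H − X)/2 = (2·19 + 2 + 1 − 35 − 0)/2 = 6/2 = 3.
(Structurally: 1 ring(s) + 2 π bond(s) = 3.)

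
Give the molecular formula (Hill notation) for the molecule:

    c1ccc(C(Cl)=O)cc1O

Heavy atoms from the SMILES: 7 C, 1 Cl, 2 O.
Implicit hydrogens by atom environment:
  4 × C (aromatic): 1 H each → 4
  2 × C (aromatic): no H
  1 × C: no H
  1 × Cl: no H
  1 × O: 1 H
  1 × O: no H
  Total hydrogens = 5.
Molecular formula: C7H5ClO2

C7H5ClO2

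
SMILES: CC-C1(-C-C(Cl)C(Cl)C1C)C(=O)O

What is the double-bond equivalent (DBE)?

Molecular formula from the SMILES: C9H14Cl2O2.
DoU = (2C + 2 + N − H − X)/2 = (2·9 + 2 + 0 − 14 − 2)/2 = 4/2 = 2.
(Structurally: 1 ring(s) + 1 π bond(s) = 2.)

2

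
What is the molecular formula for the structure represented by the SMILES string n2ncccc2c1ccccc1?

C10H8N2

Heavy atoms from the SMILES: 10 C, 2 N.
Implicit hydrogens by atom environment:
  8 × C (aromatic): 1 H each → 8
  2 × C (aromatic): no H
  2 × N (aromatic): no H
  Total hydrogens = 8.
Molecular formula: C10H8N2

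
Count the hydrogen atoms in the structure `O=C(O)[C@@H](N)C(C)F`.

8

Hydrogens are implicit in SMILES; fill each atom to its normal valence:
  2 × C: 1 H each → 2
  1 × C: 3 H
  1 × C: no H
  1 × F: no H
  1 × N: 2 H
  1 × O: 1 H
  1 × O: no H
  Total hydrogens = 8.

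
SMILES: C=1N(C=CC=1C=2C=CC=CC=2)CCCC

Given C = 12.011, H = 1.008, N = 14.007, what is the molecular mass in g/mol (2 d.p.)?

199.30

Molecular formula: C14H17N.
M = 14×12.011 + 17×1.008 + 1×14.007 = 199.30 g/mol.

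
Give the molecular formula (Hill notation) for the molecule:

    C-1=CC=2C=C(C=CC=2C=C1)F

Heavy atoms from the SMILES: 10 C, 1 F.
Implicit hydrogens by atom environment:
  7 × C (aromatic): 1 H each → 7
  3 × C (aromatic): no H
  1 × F: no H
  Total hydrogens = 7.
Molecular formula: C10H7F

C10H7F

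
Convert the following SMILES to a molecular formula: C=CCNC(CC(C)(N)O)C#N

C8H15N3O

Heavy atoms from the SMILES: 8 C, 3 N, 1 O.
Implicit hydrogens by atom environment:
  3 × C: 2 H each → 6
  2 × C: 1 H each → 2
  2 × C: no H
  1 × C: 3 H
  1 × N: 2 H
  1 × N: 1 H
  1 × N: no H
  1 × O: 1 H
  Total hydrogens = 15.
Molecular formula: C8H15N3O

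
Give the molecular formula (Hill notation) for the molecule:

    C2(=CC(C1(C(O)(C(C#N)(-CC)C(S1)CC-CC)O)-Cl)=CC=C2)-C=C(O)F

Heavy atoms from the SMILES: 19 C, 1 Cl, 1 F, 1 N, 3 O, 1 S.
Implicit hydrogens by atom environment:
  5 × C: no H
  4 × C: 2 H each → 8
  4 × C (aromatic): 1 H each → 4
  3 × O: 1 H each → 3
  2 × C: 3 H each → 6
  2 × C: 1 H each → 2
  2 × C (aromatic): no H
  1 × Cl: no H
  1 × F: no H
  1 × N: no H
  1 × S: no H
  Total hydrogens = 23.
Molecular formula: C19H23ClFNO3S

C19H23ClFNO3S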